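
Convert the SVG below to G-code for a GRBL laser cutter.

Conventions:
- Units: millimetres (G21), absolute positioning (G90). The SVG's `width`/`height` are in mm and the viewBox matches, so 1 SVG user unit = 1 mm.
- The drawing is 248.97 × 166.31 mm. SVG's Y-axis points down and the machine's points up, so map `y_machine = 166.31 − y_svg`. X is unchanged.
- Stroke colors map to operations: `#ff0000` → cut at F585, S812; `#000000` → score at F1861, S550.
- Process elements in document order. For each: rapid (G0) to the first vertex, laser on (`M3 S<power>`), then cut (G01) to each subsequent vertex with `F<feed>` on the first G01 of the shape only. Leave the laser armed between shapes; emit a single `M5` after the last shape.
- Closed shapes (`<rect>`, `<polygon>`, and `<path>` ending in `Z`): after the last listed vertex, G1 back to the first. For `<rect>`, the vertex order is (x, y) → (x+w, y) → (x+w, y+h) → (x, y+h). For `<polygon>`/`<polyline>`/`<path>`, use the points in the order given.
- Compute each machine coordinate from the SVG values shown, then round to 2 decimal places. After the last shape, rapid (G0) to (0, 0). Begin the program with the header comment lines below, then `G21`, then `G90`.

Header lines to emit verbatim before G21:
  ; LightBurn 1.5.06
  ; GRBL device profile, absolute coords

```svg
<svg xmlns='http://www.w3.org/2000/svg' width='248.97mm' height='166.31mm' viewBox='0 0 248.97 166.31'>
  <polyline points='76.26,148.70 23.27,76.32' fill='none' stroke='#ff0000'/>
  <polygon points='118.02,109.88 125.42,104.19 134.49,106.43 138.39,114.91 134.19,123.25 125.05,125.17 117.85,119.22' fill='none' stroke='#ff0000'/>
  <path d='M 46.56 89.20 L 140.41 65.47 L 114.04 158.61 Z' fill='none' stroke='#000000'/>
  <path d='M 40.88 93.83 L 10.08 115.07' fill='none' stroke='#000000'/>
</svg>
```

Since the viewBox matches the mm dimensions, user units are millimetres directly. The only transform is the Y-flip y_m = 166.31 − y_svg.

Shape 1 is a line segment drawn with `<polyline>`. Its stroke #ff0000 means cut at S812, F585. After flipping Y the toolpath is (76.26,17.61) → (23.27,89.99).

Shape 2 is a regular polygon drawn with `<polygon>`. Its stroke #ff0000 means cut at S812, F585. After flipping Y the toolpath is (118.02,56.43) → (125.42,62.12) → (134.49,59.88) → (138.39,51.40) → (134.19,43.06) → (125.05,41.14) → (117.85,47.09) → (118.02,56.43), returning to the start.

Shape 3 is a regular polygon drawn with `<path>`. Its stroke #000000 means score at S550, F1861. After flipping Y the toolpath is (46.56,77.11) → (140.41,100.84) → (114.04,7.70) → (46.56,77.11), returning to the start.

Shape 4 is a line segment drawn with `<path>`. Its stroke #000000 means score at S550, F1861. After flipping Y the toolpath is (40.88,72.48) → (10.08,51.24).

; LightBurn 1.5.06
; GRBL device profile, absolute coords
G21
G90
G0 X76.26 Y17.61
M3 S812
G01 X23.27 Y89.99 F585
G0 X118.02 Y56.43
M3 S812
G01 X125.42 Y62.12 F585
G01 X134.49 Y59.88
G01 X138.39 Y51.40
G01 X134.19 Y43.06
G01 X125.05 Y41.14
G01 X117.85 Y47.09
G01 X118.02 Y56.43
G0 X46.56 Y77.11
M3 S550
G01 X140.41 Y100.84 F1861
G01 X114.04 Y7.70
G01 X46.56 Y77.11
G0 X40.88 Y72.48
M3 S550
G01 X10.08 Y51.24 F1861
M5
G0 X0.00 Y0.00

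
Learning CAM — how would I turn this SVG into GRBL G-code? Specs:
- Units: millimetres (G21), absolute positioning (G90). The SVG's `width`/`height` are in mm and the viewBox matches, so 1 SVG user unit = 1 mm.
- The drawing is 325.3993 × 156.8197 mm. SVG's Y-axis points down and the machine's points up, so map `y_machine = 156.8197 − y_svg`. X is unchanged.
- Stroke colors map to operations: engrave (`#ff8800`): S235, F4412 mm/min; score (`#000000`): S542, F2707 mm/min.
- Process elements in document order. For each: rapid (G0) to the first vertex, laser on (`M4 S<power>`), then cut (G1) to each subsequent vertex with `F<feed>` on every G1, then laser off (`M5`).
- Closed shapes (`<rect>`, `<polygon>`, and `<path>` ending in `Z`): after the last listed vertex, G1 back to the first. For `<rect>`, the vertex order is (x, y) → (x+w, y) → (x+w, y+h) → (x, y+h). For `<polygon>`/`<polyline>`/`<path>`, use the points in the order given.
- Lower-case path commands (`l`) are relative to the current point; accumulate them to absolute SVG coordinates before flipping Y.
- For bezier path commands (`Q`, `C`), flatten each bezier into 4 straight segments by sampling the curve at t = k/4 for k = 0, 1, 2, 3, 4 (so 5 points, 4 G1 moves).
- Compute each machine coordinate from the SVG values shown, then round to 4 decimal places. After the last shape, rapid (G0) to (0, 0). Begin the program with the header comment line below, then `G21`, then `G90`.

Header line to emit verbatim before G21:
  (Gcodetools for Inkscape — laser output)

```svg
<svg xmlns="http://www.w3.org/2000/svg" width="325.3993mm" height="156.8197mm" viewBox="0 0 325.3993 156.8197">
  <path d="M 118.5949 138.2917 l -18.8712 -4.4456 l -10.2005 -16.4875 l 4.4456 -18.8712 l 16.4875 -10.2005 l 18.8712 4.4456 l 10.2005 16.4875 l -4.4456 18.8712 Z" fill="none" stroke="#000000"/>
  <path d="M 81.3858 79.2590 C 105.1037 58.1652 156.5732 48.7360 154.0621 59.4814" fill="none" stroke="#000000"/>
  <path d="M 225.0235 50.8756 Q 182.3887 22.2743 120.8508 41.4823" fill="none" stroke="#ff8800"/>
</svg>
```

(Gcodetools for Inkscape — laser output)
G21
G90
G0 X118.5949 Y18.5280
M4 S542
G1 X99.7237 Y22.9736 F2707
G1 X89.5232 Y39.4611 F2707
G1 X93.9688 Y58.3323 F2707
G1 X110.4563 Y68.5328 F2707
G1 X129.3275 Y64.0872 F2707
G1 X139.5280 Y47.5997 F2707
G1 X135.0824 Y28.7285 F2707
G1 X118.5949 Y18.5280 F2707
M5
G0 X81.3858 Y77.5607
M4 S542
G1 X103.1006 Y91.0610 F2707
G1 X127.5598 Y99.3892 F2707
G1 X147.1011 Y101.7476 F2707
G1 X154.0621 Y97.3383 F2707
M5
G0 X225.0235 Y105.9441
M4 S235
G1 X202.5247 Y117.2567 F4412
G1 X177.6629 Y122.5931 F4412
G1 X150.4383 Y121.9533 F4412
G1 X120.8508 Y115.3374 F4412
M5
G0 X0.0000 Y0.0000

viewBox `0 0 325.3993 156.8197` with mm width/height → 1 unit = 1 mm. Flip: y_m = 156.8197 − y_svg.

**Shape 1** — `<path>` regular polygon, stroke `#000000` → score (S542, F2707). Machine vertices: (118.5949,18.5280) → (99.7237,22.9736) → (89.5232,39.4611) → (93.9688,58.3323) → (110.4563,68.5328) → (129.3275,64.0872) → (139.5280,47.5997) → (135.0824,28.7285) → (118.5949,18.5280). Closed: final G1 returns to the first vertex.

**Shape 2** — `<path>` cubic bezier, stroke `#000000` → score (S542, F2707). Control points (SVG): P0=(81.3858,79.2590), P1=(105.1037,58.1652), P2=(156.5732,48.7360), P3=(154.0621,59.4814); sampled at t=k/4. Machine vertices: (81.3858,77.5607) → (103.1006,91.0610) → (127.5598,99.3892) → (147.1011,101.7476) → (154.0621,97.3383). Open path.

**Shape 3** — `<path>` quadratic bezier, stroke `#ff8800` → engrave (S235, F4412). Control points (SVG): P0=(225.0235,50.8756), P1=(182.3887,22.2743), P2=(120.8508,41.4823); sampled at t=k/4. Machine vertices: (225.0235,105.9441) → (202.5247,117.2567) → (177.6629,122.5931) → (150.4383,121.9533) → (120.8508,115.3374). Open path.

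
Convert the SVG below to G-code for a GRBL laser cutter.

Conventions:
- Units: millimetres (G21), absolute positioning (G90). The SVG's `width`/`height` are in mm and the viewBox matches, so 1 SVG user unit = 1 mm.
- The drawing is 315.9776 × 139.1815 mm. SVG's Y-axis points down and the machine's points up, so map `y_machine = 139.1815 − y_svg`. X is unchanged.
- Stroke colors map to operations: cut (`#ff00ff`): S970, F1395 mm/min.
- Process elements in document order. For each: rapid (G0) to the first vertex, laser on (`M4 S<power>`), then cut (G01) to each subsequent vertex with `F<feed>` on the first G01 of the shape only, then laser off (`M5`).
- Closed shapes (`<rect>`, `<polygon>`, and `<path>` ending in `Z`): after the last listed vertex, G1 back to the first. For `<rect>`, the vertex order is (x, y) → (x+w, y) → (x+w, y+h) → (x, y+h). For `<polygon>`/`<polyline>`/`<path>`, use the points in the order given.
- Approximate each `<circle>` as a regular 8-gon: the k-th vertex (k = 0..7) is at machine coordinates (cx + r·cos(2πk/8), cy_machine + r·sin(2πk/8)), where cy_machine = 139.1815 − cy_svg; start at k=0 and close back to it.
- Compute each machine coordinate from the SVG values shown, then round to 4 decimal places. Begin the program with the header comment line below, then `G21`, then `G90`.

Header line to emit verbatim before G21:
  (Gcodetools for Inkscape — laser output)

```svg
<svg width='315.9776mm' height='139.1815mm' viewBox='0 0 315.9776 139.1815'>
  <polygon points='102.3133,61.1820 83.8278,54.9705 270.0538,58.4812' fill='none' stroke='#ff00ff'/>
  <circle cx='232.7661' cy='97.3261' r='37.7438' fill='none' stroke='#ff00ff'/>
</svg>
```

(Gcodetools for Inkscape — laser output)
G21
G90
G0 X102.3133 Y77.9995
M4 S970
G01 X83.8278 Y84.2110 F1395
G01 X270.0538 Y80.7003
G01 X102.3133 Y77.9995
M5
G0 X270.5099 Y41.8554
M4 S970
G01 X259.4550 Y68.5443 F1395
G01 X232.7661 Y79.5992
G01 X206.0772 Y68.5443
G01 X195.0223 Y41.8554
G01 X206.0772 Y15.1665
G01 X232.7661 Y4.1116
G01 X259.4550 Y15.1665
G01 X270.5099 Y41.8554
M5

1 u = 1 mm; y_m = 139.1815 − y.

[1] `<polygon>` closed polygon, #ff00ff→cut S970 F1395: (102.3133,77.9995) → (83.8278,84.2110) → (270.0538,80.7003) → (102.3133,77.9995) (closed)

[2] `<circle>` circle, #ff00ff→cut S970 F1395: (270.5099,41.8554) → (259.4550,68.5443) → (232.7661,79.5992) → (206.0772,68.5443) → (195.0223,41.8554) → (206.0772,15.1665) → (232.7661,4.1116) → (259.4550,15.1665) → (270.5099,41.8554) (closed)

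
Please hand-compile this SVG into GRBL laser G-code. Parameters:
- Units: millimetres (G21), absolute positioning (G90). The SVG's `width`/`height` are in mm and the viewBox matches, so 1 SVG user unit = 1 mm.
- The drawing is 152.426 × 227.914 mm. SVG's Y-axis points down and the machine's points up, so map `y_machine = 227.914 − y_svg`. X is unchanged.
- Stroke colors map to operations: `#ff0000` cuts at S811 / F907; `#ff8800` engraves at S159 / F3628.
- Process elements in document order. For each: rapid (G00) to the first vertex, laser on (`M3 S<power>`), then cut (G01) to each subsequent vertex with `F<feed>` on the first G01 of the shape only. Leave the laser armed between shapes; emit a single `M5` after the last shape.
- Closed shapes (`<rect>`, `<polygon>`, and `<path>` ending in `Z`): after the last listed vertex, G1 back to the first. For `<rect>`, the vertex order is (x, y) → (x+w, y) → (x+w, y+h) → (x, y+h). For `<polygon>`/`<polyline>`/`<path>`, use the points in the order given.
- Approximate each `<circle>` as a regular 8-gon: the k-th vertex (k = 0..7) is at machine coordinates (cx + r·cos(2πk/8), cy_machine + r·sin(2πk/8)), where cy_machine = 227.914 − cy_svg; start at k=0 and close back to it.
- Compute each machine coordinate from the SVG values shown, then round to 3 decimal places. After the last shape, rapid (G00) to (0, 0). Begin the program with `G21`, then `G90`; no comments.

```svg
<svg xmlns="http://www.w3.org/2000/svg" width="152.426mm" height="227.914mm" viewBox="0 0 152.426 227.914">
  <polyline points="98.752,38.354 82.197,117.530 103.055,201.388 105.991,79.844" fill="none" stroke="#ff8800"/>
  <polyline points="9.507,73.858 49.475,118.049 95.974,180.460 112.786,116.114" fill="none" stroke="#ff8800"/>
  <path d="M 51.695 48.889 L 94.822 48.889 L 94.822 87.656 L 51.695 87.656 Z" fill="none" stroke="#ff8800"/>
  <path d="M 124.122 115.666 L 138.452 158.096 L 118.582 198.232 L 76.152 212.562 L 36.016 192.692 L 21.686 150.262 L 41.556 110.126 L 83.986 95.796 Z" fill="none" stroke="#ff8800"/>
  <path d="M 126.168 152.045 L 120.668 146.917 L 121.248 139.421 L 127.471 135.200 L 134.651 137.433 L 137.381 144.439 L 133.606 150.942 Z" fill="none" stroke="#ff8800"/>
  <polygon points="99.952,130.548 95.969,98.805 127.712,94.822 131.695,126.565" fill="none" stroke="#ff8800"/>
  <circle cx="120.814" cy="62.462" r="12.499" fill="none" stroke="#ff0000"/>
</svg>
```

G21
G90
G00 X98.752 Y189.560
M3 S159
G01 X82.197 Y110.384 F3628
G01 X103.055 Y26.526
G01 X105.991 Y148.070
G00 X9.507 Y154.056
M3 S159
G01 X49.475 Y109.865 F3628
G01 X95.974 Y47.454
G01 X112.786 Y111.800
G00 X51.695 Y179.025
M3 S159
G01 X94.822 Y179.025 F3628
G01 X94.822 Y140.258
G01 X51.695 Y140.258
G01 X51.695 Y179.025
G00 X124.122 Y112.248
M3 S159
G01 X138.452 Y69.818 F3628
G01 X118.582 Y29.682
G01 X76.152 Y15.352
G01 X36.016 Y35.222
G01 X21.686 Y77.652
G01 X41.556 Y117.788
G01 X83.986 Y132.118
G01 X124.122 Y112.248
G00 X126.168 Y75.869
M3 S159
G01 X120.668 Y80.997 F3628
G01 X121.248 Y88.493
G01 X127.471 Y92.714
G01 X134.651 Y90.481
G01 X137.381 Y83.475
G01 X133.606 Y76.972
G01 X126.168 Y75.869
G00 X99.952 Y97.366
M3 S159
G01 X95.969 Y129.109 F3628
G01 X127.712 Y133.092
G01 X131.695 Y101.349
G01 X99.952 Y97.366
G00 X133.313 Y165.452
M3 S811
G01 X129.652 Y174.290 F907
G01 X120.814 Y177.951
G01 X111.976 Y174.290
G01 X108.315 Y165.452
G01 X111.976 Y156.614
G01 X120.814 Y152.953
G01 X129.652 Y156.614
G01 X133.313 Y165.452
M5
G00 X0.000 Y0.000

1 u = 1 mm; y_m = 227.914 − y.

[1] `<polyline>` open polyline, #ff8800→engrave S159 F3628: (98.752,189.560) → (82.197,110.384) → (103.055,26.526) → (105.991,148.070)

[2] `<polyline>` open polyline, #ff8800→engrave S159 F3628: (9.507,154.056) → (49.475,109.865) → (95.974,47.454) → (112.786,111.800)

[3] `<path>` rectangle, #ff8800→engrave S159 F3628: (51.695,179.025) → (94.822,179.025) → (94.822,140.258) → (51.695,140.258) → (51.695,179.025) (closed)

[4] `<path>` regular polygon, #ff8800→engrave S159 F3628: (124.122,112.248) → (138.452,69.818) → (118.582,29.682) → (76.152,15.352) → (36.016,35.222) → (21.686,77.652) → (41.556,117.788) → (83.986,132.118) → (124.122,112.248) (closed)

[5] `<path>` regular polygon, #ff8800→engrave S159 F3628: (126.168,75.869) → (120.668,80.997) → (121.248,88.493) → (127.471,92.714) → (134.651,90.481) → (137.381,83.475) → (133.606,76.972) → (126.168,75.869) (closed)

[6] `<polygon>` regular polygon, #ff8800→engrave S159 F3628: (99.952,97.366) → (95.969,129.109) → (127.712,133.092) → (131.695,101.349) → (99.952,97.366) (closed)

[7] `<circle>` circle, #ff0000→cut S811 F907: (133.313,165.452) → (129.652,174.290) → (120.814,177.951) → (111.976,174.290) → (108.315,165.452) → (111.976,156.614) → (120.814,152.953) → (129.652,156.614) → (133.313,165.452) (closed)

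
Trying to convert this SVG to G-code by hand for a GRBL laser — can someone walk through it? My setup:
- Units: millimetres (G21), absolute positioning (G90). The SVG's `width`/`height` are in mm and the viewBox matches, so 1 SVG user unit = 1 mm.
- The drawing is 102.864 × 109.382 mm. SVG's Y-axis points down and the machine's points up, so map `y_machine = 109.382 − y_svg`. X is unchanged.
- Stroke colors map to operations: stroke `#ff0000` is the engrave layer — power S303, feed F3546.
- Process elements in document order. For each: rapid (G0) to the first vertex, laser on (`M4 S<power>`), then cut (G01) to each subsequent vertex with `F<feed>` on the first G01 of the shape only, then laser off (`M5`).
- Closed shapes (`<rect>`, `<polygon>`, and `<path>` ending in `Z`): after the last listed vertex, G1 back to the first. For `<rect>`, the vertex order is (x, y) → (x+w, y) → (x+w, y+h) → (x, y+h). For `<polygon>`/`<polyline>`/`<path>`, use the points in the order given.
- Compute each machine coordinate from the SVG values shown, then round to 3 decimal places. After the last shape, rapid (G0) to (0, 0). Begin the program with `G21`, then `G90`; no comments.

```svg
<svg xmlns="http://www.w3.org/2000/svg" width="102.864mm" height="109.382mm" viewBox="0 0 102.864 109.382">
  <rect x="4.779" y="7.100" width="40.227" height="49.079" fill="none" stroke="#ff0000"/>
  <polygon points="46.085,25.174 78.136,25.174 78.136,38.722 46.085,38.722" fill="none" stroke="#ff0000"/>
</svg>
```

G21
G90
G0 X4.779 Y102.282
M4 S303
G01 X45.006 Y102.282 F3546
G01 X45.006 Y53.203
G01 X4.779 Y53.203
G01 X4.779 Y102.282
M5
G0 X46.085 Y84.208
M4 S303
G01 X78.136 Y84.208 F3546
G01 X78.136 Y70.660
G01 X46.085 Y70.660
G01 X46.085 Y84.208
M5
G0 X0.000 Y0.000

viewBox `0 0 102.864 109.382` with mm width/height → 1 unit = 1 mm. Flip: y_m = 109.382 − y_svg.

**Shape 1** — `<rect>` rectangle, stroke `#ff0000` → engrave (S303, F3546). Machine vertices: (4.779,102.282) → (45.006,102.282) → (45.006,53.203) → (4.779,53.203) → (4.779,102.282). Closed: final G1 returns to the first vertex.

**Shape 2** — `<polygon>` rectangle, stroke `#ff0000` → engrave (S303, F3546). Machine vertices: (46.085,84.208) → (78.136,84.208) → (78.136,70.660) → (46.085,70.660) → (46.085,84.208). Closed: final G1 returns to the first vertex.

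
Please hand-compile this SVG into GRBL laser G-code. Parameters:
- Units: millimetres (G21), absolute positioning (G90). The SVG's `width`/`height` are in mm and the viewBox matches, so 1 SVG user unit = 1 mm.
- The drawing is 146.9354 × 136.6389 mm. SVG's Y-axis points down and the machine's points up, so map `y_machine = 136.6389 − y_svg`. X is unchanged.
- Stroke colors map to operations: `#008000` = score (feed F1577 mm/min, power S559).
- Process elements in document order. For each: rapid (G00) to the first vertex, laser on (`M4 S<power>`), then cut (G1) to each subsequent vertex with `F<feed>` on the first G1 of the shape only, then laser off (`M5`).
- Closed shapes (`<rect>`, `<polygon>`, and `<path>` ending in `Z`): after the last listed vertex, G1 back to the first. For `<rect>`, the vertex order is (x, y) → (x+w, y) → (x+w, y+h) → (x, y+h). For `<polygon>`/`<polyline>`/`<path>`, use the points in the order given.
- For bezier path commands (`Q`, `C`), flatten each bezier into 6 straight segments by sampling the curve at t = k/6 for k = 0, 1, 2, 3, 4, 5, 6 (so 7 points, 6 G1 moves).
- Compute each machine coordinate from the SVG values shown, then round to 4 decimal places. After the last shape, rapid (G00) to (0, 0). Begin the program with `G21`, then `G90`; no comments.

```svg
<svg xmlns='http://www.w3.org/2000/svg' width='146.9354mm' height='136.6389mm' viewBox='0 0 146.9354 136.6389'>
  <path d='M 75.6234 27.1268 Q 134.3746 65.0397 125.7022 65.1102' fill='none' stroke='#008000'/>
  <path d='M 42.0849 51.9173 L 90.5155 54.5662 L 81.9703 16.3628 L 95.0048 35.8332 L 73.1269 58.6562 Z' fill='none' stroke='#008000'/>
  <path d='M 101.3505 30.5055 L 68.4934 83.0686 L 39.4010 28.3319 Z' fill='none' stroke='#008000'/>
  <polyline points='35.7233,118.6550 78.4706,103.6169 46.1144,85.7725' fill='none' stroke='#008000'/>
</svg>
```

viewBox `0 0 146.9354 136.6389` with mm width/height → 1 unit = 1 mm. Flip: y_m = 136.6389 − y_svg.

**Shape 1** — `<path>` quadratic bezier, stroke `#008000` → score (S559, F1577). Control points (SVG): P0=(75.6234,27.1268), P1=(134.3746,65.0397), P2=(125.7022,65.1102); sampled at t=k/6. Machine vertices: (75.6234,109.5121) → (93.3343,97.9256) → (107.2994,88.4415) → (117.5187,81.0598) → (123.9923,75.7804) → (126.7201,72.6034) → (125.7022,71.5287). Open path.

**Shape 2** — `<path>` closed polygon, stroke `#008000` → score (S559, F1577). Machine vertices: (42.0849,84.7216) → (90.5155,82.0727) → (81.9703,120.2761) → (95.0048,100.8057) → (73.1269,77.9827) → (42.0849,84.7216). Closed: final G1 returns to the first vertex.

**Shape 3** — `<path>` regular polygon, stroke `#008000` → score (S559, F1577). Machine vertices: (101.3505,106.1334) → (68.4934,53.5703) → (39.4010,108.3070) → (101.3505,106.1334). Closed: final G1 returns to the first vertex.

**Shape 4** — `<polyline>` open polyline, stroke `#008000` → score (S559, F1577). Machine vertices: (35.7233,17.9839) → (78.4706,33.0220) → (46.1144,50.8664). Open path.

G21
G90
G00 X75.6234 Y109.5121
M4 S559
G1 X93.3343 Y97.9256 F1577
G1 X107.2994 Y88.4415
G1 X117.5187 Y81.0598
G1 X123.9923 Y75.7804
G1 X126.7201 Y72.6034
G1 X125.7022 Y71.5287
M5
G00 X42.0849 Y84.7216
M4 S559
G1 X90.5155 Y82.0727 F1577
G1 X81.9703 Y120.2761
G1 X95.0048 Y100.8057
G1 X73.1269 Y77.9827
G1 X42.0849 Y84.7216
M5
G00 X101.3505 Y106.1334
M4 S559
G1 X68.4934 Y53.5703 F1577
G1 X39.4010 Y108.3070
G1 X101.3505 Y106.1334
M5
G00 X35.7233 Y17.9839
M4 S559
G1 X78.4706 Y33.0220 F1577
G1 X46.1144 Y50.8664
M5
G00 X0.0000 Y0.0000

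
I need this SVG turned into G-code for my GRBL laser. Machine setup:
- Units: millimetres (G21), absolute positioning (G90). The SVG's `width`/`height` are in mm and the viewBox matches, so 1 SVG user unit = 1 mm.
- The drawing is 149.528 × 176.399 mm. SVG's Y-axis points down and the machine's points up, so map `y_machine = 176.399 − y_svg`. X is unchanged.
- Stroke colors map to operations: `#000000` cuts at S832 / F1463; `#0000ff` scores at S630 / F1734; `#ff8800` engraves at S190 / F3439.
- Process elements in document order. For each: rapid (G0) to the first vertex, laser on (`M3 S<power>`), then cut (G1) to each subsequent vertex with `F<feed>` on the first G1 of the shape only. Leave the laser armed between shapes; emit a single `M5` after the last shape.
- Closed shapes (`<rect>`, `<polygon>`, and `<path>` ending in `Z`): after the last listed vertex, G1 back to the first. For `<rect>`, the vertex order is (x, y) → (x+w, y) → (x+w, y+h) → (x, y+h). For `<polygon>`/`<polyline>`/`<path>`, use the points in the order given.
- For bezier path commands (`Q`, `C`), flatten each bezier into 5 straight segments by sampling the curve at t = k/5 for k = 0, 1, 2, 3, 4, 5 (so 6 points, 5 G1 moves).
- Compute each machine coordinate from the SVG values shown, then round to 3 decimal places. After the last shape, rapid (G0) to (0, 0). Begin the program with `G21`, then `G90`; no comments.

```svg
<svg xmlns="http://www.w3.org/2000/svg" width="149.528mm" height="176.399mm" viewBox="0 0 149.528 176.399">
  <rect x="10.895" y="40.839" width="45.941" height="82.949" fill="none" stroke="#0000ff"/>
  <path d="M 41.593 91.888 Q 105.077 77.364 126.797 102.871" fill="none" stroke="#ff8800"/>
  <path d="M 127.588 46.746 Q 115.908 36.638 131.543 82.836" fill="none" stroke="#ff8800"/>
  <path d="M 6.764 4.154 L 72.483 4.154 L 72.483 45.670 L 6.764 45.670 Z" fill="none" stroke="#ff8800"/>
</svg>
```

Since the viewBox matches the mm dimensions, user units are millimetres directly. The only transform is the Y-flip y_m = 176.399 − y_svg.

Shape 1 is a rectangle drawn with `<rect>`. Its stroke #0000ff means score at S630, F1734. After flipping Y the toolpath is (10.895,135.560) → (56.836,135.560) → (56.836,52.611) → (10.895,52.611) → (10.895,135.560), returning to the start.

Shape 2 is a quadratic bezier drawn with `<path>`. Its stroke #ff8800 means engrave at S190, F3439. After flipping Y the toolpath is (41.593,84.511) → (65.316,88.719) → (85.698,89.725) → (102.739,87.529) → (116.438,82.130) → (126.797,73.528).

Shape 3 is a quadratic bezier drawn with `<path>`. Its stroke #ff8800 means engrave at S190, F3439. After flipping Y the toolpath is (127.588,129.653) → (124.009,131.444) → (122.614,128.730) → (123.405,121.512) → (126.382,109.790) → (131.543,93.563).

Shape 4 is a rectangle drawn with `<path>`. Its stroke #ff8800 means engrave at S190, F3439. After flipping Y the toolpath is (6.764,172.245) → (72.483,172.245) → (72.483,130.729) → (6.764,130.729) → (6.764,172.245), returning to the start.

G21
G90
G0 X10.895 Y135.560
M3 S630
G1 X56.836 Y135.560 F1734
G1 X56.836 Y52.611
G1 X10.895 Y52.611
G1 X10.895 Y135.560
G0 X41.593 Y84.511
M3 S190
G1 X65.316 Y88.719 F3439
G1 X85.698 Y89.725
G1 X102.739 Y87.529
G1 X116.438 Y82.130
G1 X126.797 Y73.528
G0 X127.588 Y129.653
M3 S190
G1 X124.009 Y131.444 F3439
G1 X122.614 Y128.730
G1 X123.405 Y121.512
G1 X126.382 Y109.790
G1 X131.543 Y93.563
G0 X6.764 Y172.245
M3 S190
G1 X72.483 Y172.245 F3439
G1 X72.483 Y130.729
G1 X6.764 Y130.729
G1 X6.764 Y172.245
M5
G0 X0.000 Y0.000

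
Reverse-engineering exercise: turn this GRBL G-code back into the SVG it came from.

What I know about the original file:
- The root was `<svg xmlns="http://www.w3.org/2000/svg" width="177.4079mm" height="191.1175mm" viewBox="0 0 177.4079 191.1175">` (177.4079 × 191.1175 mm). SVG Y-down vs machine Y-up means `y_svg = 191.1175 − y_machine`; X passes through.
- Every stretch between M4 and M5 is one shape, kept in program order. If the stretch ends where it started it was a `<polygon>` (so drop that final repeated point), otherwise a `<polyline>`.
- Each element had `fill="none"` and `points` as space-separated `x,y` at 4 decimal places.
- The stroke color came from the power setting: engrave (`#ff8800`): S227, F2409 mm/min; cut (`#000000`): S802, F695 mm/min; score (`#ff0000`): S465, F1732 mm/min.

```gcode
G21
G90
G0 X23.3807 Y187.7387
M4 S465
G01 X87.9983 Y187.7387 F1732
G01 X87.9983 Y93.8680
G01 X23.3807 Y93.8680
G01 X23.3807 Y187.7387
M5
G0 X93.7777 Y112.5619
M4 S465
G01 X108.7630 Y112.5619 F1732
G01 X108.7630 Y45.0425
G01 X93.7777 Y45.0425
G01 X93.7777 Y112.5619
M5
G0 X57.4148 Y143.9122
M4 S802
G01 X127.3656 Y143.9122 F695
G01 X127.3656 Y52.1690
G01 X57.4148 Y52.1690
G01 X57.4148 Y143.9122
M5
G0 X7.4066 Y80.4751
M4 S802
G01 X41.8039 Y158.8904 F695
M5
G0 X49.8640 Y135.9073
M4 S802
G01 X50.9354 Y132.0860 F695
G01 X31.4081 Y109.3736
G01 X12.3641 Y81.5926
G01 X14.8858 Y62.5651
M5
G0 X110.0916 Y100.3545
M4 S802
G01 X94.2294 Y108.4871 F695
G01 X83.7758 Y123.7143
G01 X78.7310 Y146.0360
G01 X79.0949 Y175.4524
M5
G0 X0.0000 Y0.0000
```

y_svg = 191.1175 − y_m.

[1] S465→`#ff0000` (score); closed run; points: 23.3807,3.3788 87.9983,3.3788 87.9983,97.2495 23.3807,97.2495

[2] S465→`#ff0000` (score); closed run; points: 93.7777,78.5556 108.7630,78.5556 108.7630,146.0750 93.7777,146.0750

[3] S802→`#000000` (cut); closed run; points: 57.4148,47.2053 127.3656,47.2053 127.3656,138.9485 57.4148,138.9485

[4] S802→`#000000` (cut); open run; points: 7.4066,110.6424 41.8039,32.2271

[5] S802→`#000000` (cut); open run; points: 49.8640,55.2102 50.9354,59.0315 31.4081,81.7439 12.3641,109.5249 14.8858,128.5524

[6] S802→`#000000` (cut); open run; points: 110.0916,90.7630 94.2294,82.6304 83.7758,67.4032 78.7310,45.0815 79.0949,15.6651

<svg xmlns="http://www.w3.org/2000/svg" width="177.4079mm" height="191.1175mm" viewBox="0 0 177.4079 191.1175">
  <polygon points="23.3807,3.3788 87.9983,3.3788 87.9983,97.2495 23.3807,97.2495" fill="none" stroke="#ff0000"/>
  <polygon points="93.7777,78.5556 108.7630,78.5556 108.7630,146.0750 93.7777,146.0750" fill="none" stroke="#ff0000"/>
  <polygon points="57.4148,47.2053 127.3656,47.2053 127.3656,138.9485 57.4148,138.9485" fill="none" stroke="#000000"/>
  <polyline points="7.4066,110.6424 41.8039,32.2271" fill="none" stroke="#000000"/>
  <polyline points="49.8640,55.2102 50.9354,59.0315 31.4081,81.7439 12.3641,109.5249 14.8858,128.5524" fill="none" stroke="#000000"/>
  <polyline points="110.0916,90.7630 94.2294,82.6304 83.7758,67.4032 78.7310,45.0815 79.0949,15.6651" fill="none" stroke="#000000"/>
</svg>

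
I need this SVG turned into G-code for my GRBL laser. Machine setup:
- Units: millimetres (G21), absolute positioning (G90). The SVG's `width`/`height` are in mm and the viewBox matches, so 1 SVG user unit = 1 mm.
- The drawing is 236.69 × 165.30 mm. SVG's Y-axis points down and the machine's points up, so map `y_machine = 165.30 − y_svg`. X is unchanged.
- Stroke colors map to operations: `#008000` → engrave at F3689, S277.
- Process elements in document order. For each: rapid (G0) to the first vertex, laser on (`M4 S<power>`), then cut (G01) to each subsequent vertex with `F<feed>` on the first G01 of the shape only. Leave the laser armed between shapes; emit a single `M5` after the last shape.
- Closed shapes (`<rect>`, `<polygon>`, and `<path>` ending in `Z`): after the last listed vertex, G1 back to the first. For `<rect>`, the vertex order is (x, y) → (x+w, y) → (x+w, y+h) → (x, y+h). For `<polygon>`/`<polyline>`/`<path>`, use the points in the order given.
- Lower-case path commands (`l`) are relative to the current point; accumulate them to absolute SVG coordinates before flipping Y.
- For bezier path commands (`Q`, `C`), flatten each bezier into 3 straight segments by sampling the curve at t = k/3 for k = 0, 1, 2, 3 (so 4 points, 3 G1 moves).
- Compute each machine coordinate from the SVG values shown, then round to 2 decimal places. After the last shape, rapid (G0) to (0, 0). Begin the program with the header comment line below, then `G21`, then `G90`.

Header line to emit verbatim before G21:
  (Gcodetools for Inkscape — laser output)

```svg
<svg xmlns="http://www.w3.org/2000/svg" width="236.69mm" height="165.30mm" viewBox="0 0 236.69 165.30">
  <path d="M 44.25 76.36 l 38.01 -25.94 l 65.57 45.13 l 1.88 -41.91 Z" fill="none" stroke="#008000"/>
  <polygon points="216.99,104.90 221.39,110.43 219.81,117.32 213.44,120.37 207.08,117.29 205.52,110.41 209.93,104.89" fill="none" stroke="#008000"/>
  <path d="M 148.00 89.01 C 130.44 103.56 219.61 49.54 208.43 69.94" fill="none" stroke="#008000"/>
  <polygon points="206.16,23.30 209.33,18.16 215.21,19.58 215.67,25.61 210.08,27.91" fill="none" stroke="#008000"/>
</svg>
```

viewBox `0 0 236.69 165.30` with mm width/height → 1 unit = 1 mm. Flip: y_m = 165.30 − y_svg.

**Shape 1** — `<path>` closed polygon, stroke `#008000` → engrave (S277, F3689). Machine vertices: (44.25,88.94) → (82.26,114.88) → (147.83,69.75) → (149.71,111.66) → (44.25,88.94). Closed: final G1 returns to the first vertex.

**Shape 2** — `<polygon>` regular polygon, stroke `#008000` → engrave (S277, F3689). Machine vertices: (216.99,60.40) → (221.39,54.87) → (219.81,47.98) → (213.44,44.93) → (207.08,48.01) → (205.52,54.89) → (209.93,60.41) → (216.99,60.40). Closed: final G1 returns to the first vertex.

**Shape 3** — `<path>` cubic bezier, stroke `#008000` → engrave (S277, F3689). Control points (SVG): P0=(148.00,89.01), P1=(130.44,103.56), P2=(219.61,49.54), P3=(208.43,69.94); sampled at t=k/3. Machine vertices: (148.00,76.29) → (158.35,79.30) → (193.83,96.25) → (208.43,95.36). Open path.

**Shape 4** — `<polygon>` regular polygon, stroke `#008000` → engrave (S277, F3689). Machine vertices: (206.16,142.00) → (209.33,147.14) → (215.21,145.72) → (215.67,139.69) → (210.08,137.39) → (206.16,142.00). Closed: final G1 returns to the first vertex.

(Gcodetools for Inkscape — laser output)
G21
G90
G0 X44.25 Y88.94
M4 S277
G01 X82.26 Y114.88 F3689
G01 X147.83 Y69.75
G01 X149.71 Y111.66
G01 X44.25 Y88.94
G0 X216.99 Y60.40
M4 S277
G01 X221.39 Y54.87 F3689
G01 X219.81 Y47.98
G01 X213.44 Y44.93
G01 X207.08 Y48.01
G01 X205.52 Y54.89
G01 X209.93 Y60.41
G01 X216.99 Y60.40
G0 X148.00 Y76.29
M4 S277
G01 X158.35 Y79.30 F3689
G01 X193.83 Y96.25
G01 X208.43 Y95.36
G0 X206.16 Y142.00
M4 S277
G01 X209.33 Y147.14 F3689
G01 X215.21 Y145.72
G01 X215.67 Y139.69
G01 X210.08 Y137.39
G01 X206.16 Y142.00
M5
G0 X0.00 Y0.00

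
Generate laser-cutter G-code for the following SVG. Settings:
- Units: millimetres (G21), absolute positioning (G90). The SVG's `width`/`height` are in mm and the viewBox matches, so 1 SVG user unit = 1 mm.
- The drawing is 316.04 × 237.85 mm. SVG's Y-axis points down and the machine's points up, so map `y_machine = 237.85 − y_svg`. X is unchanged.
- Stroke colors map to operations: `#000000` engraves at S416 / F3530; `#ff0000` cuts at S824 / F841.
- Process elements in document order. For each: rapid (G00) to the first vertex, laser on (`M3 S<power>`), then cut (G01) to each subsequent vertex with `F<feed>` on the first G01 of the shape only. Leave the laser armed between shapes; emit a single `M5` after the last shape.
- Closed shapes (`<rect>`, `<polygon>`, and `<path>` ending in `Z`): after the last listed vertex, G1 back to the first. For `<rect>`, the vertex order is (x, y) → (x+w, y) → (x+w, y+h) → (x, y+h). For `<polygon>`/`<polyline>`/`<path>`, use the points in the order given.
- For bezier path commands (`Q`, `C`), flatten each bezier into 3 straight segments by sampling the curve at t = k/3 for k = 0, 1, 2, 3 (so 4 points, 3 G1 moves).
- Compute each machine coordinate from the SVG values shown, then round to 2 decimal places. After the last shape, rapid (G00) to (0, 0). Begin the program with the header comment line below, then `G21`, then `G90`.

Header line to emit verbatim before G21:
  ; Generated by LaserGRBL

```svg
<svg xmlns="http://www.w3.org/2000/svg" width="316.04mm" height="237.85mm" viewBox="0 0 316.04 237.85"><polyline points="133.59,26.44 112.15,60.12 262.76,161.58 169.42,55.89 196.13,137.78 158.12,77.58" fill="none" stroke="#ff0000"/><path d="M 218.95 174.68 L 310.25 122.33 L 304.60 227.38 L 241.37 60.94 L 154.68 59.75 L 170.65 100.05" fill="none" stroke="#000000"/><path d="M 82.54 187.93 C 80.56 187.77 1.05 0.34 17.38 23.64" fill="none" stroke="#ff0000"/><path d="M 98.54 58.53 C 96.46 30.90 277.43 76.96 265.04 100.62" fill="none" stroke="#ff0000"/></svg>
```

Since the viewBox matches the mm dimensions, user units are millimetres directly. The only transform is the Y-flip y_m = 237.85 − y_svg.

Shape 1 is a open polyline drawn with `<polyline>`. Its stroke #ff0000 means cut at S824, F841. After flipping Y the toolpath is (133.59,211.41) → (112.15,177.73) → (262.76,76.27) → (169.42,181.96) → (196.13,100.07) → (158.12,160.27).

Shape 2 is a open polyline drawn with `<path>`. Its stroke #000000 means engrave at S416, F3530. After flipping Y the toolpath is (218.95,63.17) → (310.25,115.52) → (304.60,10.47) → (241.37,176.91) → (154.68,178.10) → (170.65,137.80).

Shape 3 is a cubic bezier drawn with `<path>`. Its stroke #ff0000 means cut at S824, F841. After flipping Y the toolpath is (82.54,49.92) → (61.14,97.76) → (26.58,182.01) → (17.38,214.21).

Shape 4 is a cubic bezier drawn with `<path>`. Its stroke #ff0000 means cut at S824, F841. After flipping Y the toolpath is (98.54,179.32) → (143.54,185.95) → (226.92,164.80) → (265.04,137.23).

; Generated by LaserGRBL
G21
G90
G00 X133.59 Y211.41
M3 S824
G01 X112.15 Y177.73 F841
G01 X262.76 Y76.27
G01 X169.42 Y181.96
G01 X196.13 Y100.07
G01 X158.12 Y160.27
G00 X218.95 Y63.17
M3 S416
G01 X310.25 Y115.52 F3530
G01 X304.60 Y10.47
G01 X241.37 Y176.91
G01 X154.68 Y178.10
G01 X170.65 Y137.80
G00 X82.54 Y49.92
M3 S824
G01 X61.14 Y97.76 F841
G01 X26.58 Y182.01
G01 X17.38 Y214.21
G00 X98.54 Y179.32
M3 S824
G01 X143.54 Y185.95 F841
G01 X226.92 Y164.80
G01 X265.04 Y137.23
M5
G00 X0.00 Y0.00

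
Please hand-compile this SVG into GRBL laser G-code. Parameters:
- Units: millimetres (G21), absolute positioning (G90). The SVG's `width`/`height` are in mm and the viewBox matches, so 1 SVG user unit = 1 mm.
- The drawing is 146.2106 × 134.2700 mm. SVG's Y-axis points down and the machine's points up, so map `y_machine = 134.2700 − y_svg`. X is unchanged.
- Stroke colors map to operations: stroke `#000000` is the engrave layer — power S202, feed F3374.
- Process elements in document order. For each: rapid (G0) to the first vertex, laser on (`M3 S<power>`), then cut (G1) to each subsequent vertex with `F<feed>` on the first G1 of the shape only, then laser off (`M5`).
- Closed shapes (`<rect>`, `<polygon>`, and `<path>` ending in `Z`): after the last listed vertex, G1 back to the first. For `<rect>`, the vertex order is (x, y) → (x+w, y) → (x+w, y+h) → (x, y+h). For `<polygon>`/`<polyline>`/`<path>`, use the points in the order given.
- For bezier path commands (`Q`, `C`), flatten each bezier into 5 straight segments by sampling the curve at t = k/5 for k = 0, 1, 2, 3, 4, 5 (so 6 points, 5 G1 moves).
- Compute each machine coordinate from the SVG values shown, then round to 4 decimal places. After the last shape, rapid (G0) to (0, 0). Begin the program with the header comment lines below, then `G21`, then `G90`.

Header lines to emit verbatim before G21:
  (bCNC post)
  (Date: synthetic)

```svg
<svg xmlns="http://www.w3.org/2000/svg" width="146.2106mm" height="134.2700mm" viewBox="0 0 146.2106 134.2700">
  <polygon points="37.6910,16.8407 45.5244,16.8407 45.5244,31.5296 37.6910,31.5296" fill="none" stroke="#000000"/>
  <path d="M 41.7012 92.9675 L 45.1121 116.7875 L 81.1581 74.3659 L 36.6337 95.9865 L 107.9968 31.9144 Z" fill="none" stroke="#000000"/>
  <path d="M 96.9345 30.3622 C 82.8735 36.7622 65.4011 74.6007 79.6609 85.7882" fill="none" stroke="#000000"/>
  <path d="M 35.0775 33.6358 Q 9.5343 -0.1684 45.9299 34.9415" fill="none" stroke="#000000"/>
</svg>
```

1 u = 1 mm; y_m = 134.2700 − y.

[1] `<polygon>` rectangle, #000000→engrave S202 F3374: (37.6910,117.4293) → (45.5244,117.4293) → (45.5244,102.7404) → (37.6910,102.7404) → (37.6910,117.4293) (closed)

[2] `<path>` closed polygon, #000000→engrave S202 F3374: (41.7012,41.3025) → (45.1121,17.4825) → (81.1581,59.9041) → (36.6337,38.2835) → (107.9968,102.3556) → (41.7012,41.3025) (closed)

[3] `<path>` cubic bezier, #000000→engrave S202 F3374: (96.9345,103.9078) → (88.3697,96.7599) → (80.6730,84.8550) → (75.5314,70.9816) → (74.6317,57.9277) → (79.6609,48.4818)

[4] `<path>` quadratic bezier, #000000→engrave S202 F3374: (35.0775,100.6342) → (27.3378,111.3993) → (24.5531,116.6513) → (26.7236,116.3902) → (33.8492,110.6159) → (45.9299,99.3285)

(bCNC post)
(Date: synthetic)
G21
G90
G0 X37.6910 Y117.4293
M3 S202
G1 X45.5244 Y117.4293 F3374
G1 X45.5244 Y102.7404
G1 X37.6910 Y102.7404
G1 X37.6910 Y117.4293
M5
G0 X41.7012 Y41.3025
M3 S202
G1 X45.1121 Y17.4825 F3374
G1 X81.1581 Y59.9041
G1 X36.6337 Y38.2835
G1 X107.9968 Y102.3556
G1 X41.7012 Y41.3025
M5
G0 X96.9345 Y103.9078
M3 S202
G1 X88.3697 Y96.7599 F3374
G1 X80.6730 Y84.8550
G1 X75.5314 Y70.9816
G1 X74.6317 Y57.9277
G1 X79.6609 Y48.4818
M5
G0 X35.0775 Y100.6342
M3 S202
G1 X27.3378 Y111.3993 F3374
G1 X24.5531 Y116.6513
G1 X26.7236 Y116.3902
G1 X33.8492 Y110.6159
G1 X45.9299 Y99.3285
M5
G0 X0.0000 Y0.0000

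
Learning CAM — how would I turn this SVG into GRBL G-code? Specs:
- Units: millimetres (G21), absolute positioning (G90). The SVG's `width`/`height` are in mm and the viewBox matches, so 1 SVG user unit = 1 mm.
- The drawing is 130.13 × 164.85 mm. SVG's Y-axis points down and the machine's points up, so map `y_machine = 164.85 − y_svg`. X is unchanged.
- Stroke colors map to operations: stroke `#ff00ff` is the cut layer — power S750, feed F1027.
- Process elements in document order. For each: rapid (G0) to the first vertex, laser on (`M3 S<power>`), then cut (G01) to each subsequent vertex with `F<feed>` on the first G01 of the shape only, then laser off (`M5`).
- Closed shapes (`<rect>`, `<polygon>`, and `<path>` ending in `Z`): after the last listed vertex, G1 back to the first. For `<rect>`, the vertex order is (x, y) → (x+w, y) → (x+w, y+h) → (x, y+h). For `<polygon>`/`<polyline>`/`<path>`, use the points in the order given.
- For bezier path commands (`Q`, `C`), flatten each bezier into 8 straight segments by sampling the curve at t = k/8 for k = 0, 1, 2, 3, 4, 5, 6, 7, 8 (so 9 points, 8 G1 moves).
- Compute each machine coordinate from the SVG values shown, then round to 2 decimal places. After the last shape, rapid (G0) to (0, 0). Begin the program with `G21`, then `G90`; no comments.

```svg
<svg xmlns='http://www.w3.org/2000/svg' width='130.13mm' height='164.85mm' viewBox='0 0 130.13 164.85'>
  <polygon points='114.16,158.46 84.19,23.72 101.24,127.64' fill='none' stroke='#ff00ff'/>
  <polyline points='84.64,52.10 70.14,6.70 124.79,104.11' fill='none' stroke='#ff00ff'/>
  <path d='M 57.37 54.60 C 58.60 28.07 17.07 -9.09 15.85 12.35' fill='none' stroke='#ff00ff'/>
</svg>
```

viewBox `0 0 130.13 164.85` with mm width/height → 1 unit = 1 mm. Flip: y_m = 164.85 − y_svg.

**Shape 1** — `<polygon>` closed polygon, stroke `#ff00ff` → cut (S750, F1027). Machine vertices: (114.16,6.39) → (84.19,141.13) → (101.24,37.21) → (114.16,6.39). Closed: final G1 returns to the first vertex.

**Shape 2** — `<polyline>` open polyline, stroke `#ff00ff` → cut (S750, F1027). Machine vertices: (84.64,112.75) → (70.14,158.15) → (124.79,60.74). Open path.

**Shape 3** — `<path>` cubic bezier, stroke `#ff00ff` → cut (S750, F1027). Control points (SVG): P0=(57.37,54.60), P1=(58.60,28.07), P2=(17.07,-9.09), P3=(15.85,12.35); sampled at t=k/8. Machine vertices: (57.37,110.25) → (55.99,120.56) → (51.57,131.06) → (45.10,140.93) → (37.53,149.36) → (29.85,155.55) → (23.03,158.67) → (18.03,157.93) → (15.85,152.50). Open path.

G21
G90
G0 X114.16 Y6.39
M3 S750
G01 X84.19 Y141.13 F1027
G01 X101.24 Y37.21
G01 X114.16 Y6.39
M5
G0 X84.64 Y112.75
M3 S750
G01 X70.14 Y158.15 F1027
G01 X124.79 Y60.74
M5
G0 X57.37 Y110.25
M3 S750
G01 X55.99 Y120.56 F1027
G01 X51.57 Y131.06
G01 X45.10 Y140.93
G01 X37.53 Y149.36
G01 X29.85 Y155.55
G01 X23.03 Y158.67
G01 X18.03 Y157.93
G01 X15.85 Y152.50
M5
G0 X0.00 Y0.00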